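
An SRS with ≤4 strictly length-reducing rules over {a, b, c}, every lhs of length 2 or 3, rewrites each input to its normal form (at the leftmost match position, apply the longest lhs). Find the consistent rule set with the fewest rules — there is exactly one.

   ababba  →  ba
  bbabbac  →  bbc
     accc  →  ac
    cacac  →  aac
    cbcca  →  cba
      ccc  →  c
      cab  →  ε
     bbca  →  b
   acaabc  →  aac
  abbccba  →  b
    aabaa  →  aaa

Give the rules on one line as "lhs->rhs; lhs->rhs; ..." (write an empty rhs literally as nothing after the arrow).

ab->; bba->b; ca->a; cc->

  | ababba => abba => ba
  | bbabbac => bbbac => bbc
  | accc => ac
  | cacac => acac => aac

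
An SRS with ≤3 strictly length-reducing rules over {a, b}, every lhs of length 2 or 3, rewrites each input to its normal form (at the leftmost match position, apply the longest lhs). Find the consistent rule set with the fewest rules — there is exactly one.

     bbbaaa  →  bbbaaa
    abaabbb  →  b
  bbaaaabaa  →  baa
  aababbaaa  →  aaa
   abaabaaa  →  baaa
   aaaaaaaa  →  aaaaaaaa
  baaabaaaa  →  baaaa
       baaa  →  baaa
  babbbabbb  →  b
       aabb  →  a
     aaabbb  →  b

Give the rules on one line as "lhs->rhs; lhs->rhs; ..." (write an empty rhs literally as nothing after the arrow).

  | bbbaaa
  | abaabbb => baabbb => bab => ab => b
  | bbaaaabaa => bbaaabaa => bbaabaa => bbabaa => babaa => abaa => baa
  | aababbaaa => ababbaaa => babbaaa => abbaaa => aaa

ab->b; abb->; bab->ab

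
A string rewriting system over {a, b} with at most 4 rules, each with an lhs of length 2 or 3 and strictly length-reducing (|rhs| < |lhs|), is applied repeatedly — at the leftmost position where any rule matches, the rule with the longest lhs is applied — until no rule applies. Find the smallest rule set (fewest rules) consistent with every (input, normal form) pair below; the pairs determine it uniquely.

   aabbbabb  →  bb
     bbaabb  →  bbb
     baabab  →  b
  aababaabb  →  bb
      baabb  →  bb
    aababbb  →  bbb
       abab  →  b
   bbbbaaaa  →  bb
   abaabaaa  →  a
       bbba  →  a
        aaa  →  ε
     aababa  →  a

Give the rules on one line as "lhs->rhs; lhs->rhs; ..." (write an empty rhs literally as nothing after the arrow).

  | aabbbabb => abbbabb => bbbabb => bbabb => babb => abb => bb
  | bbaabb => bbb
  | baabab => bab => ab => b
  | aababaabb => ababaabb => babaabb => abaabb => baabb => bb

aaa->; ab->b; ba->a; baa->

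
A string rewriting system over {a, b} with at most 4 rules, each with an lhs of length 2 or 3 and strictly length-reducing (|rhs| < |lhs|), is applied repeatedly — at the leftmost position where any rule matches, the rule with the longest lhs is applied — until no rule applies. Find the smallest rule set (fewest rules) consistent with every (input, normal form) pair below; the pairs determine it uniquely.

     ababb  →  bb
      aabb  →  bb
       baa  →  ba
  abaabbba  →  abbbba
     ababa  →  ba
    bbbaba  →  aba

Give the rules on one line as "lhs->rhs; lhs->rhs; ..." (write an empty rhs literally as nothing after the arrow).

  | ababb => aabb => bb
  | aabb => bb
  | baa => ba
  | abaabbba => abbbba

aa->a; aab->b; bab->ab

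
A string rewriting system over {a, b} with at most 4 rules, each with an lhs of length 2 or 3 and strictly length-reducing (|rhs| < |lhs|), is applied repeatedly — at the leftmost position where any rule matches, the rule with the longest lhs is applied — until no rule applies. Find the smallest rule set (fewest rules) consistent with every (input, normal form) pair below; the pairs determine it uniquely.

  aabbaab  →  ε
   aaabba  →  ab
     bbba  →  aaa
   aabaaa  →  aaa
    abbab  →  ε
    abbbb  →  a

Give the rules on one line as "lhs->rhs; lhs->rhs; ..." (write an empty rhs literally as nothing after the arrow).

aab->; ba->b; bb->; bbb->aa

  | aabbaab => baab => bab => bb => ε
  | aaabba => aba => ab
  | bbba => aaa
  | aabaaa => aaa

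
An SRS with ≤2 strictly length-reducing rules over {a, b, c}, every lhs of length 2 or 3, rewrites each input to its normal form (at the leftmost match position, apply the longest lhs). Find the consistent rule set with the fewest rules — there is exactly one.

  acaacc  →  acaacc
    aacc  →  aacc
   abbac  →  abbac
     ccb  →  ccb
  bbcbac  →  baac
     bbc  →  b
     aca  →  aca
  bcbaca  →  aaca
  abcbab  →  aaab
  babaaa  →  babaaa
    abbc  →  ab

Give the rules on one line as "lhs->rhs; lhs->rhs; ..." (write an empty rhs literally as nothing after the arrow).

bc->; bcb->a

  | acaacc
  | aacc
  | abbac
  | ccb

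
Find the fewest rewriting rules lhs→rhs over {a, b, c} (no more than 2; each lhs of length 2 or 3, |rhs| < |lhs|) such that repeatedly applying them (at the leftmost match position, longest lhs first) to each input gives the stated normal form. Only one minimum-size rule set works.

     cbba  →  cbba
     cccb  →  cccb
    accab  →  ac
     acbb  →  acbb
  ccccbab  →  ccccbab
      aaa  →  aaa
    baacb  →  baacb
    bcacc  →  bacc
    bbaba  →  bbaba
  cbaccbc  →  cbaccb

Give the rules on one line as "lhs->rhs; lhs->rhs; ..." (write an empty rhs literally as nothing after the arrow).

  | cbba
  | cccb
  | accab => ac
  | acbb

bc->b; cab->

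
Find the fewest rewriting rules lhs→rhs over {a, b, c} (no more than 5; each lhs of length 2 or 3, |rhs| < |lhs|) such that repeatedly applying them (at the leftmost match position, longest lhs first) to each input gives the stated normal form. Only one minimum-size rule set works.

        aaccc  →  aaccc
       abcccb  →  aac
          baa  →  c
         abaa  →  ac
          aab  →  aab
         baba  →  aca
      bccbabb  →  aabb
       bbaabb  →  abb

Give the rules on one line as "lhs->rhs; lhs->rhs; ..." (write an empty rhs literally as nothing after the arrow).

baa->c; bab->ac; bc->a; cb->

  | aaccc
  | abcccb => aaccb => aac
  | baa => c
  | abaa => ac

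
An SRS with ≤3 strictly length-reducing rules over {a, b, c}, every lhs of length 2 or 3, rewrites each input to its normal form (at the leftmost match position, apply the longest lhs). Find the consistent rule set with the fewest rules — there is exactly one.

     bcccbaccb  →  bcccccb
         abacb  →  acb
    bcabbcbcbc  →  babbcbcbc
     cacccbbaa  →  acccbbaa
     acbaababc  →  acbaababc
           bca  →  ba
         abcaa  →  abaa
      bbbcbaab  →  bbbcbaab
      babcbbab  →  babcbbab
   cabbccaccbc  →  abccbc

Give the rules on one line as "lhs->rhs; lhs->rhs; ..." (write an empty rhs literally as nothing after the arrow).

  | bcccbaccb => bcccccb
  | abacb => acb
  | bcabbcbcbc => babbcbcbc
  | cacccbbaa => acccbbaa

bac->c; ca->a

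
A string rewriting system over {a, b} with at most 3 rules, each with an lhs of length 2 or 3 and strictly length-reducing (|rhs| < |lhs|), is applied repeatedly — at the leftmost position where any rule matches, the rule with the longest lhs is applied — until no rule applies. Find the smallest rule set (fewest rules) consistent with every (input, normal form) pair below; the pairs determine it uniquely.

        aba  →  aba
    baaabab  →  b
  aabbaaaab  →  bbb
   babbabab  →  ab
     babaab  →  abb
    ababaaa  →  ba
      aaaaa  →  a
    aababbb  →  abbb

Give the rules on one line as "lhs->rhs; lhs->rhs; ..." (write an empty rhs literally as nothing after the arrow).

aa->; bab->ab

  | aba
  | baaabab => babab => abab => aab => b
  | aabbaaaab => bbaaaab => bbaab => bbb
  | babbabab => abbabab => ababab => aabab => bab => ab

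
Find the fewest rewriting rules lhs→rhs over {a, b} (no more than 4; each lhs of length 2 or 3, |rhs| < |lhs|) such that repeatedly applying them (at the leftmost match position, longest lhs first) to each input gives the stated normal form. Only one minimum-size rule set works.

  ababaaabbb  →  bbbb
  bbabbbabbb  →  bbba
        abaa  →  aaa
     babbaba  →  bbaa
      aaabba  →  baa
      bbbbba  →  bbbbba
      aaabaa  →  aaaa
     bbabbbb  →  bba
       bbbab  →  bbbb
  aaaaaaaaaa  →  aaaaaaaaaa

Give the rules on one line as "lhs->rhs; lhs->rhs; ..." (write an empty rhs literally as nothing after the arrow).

aab->ba; ab->b; aba->aa; abb->a

  | ababaaabbb => aabaaabbb => baaaabbb => baababb => bbaabb => bbbab => bbbb
  | bbabbbabbb => bbababbb => bbaabbb => bbbabb => bbba
  | abaa => aaa
  | babbaba => baaba => bbaa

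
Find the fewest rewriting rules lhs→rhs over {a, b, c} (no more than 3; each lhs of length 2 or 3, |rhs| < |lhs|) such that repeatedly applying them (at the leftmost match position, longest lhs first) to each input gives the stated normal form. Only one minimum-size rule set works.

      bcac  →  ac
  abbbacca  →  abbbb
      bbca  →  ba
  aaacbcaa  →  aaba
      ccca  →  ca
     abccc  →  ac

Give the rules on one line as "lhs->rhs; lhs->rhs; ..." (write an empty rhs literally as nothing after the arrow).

  | bcac => ac
  | abbbacca => abbbaca => abbbb
  | bbca => ba
  | aaacbcaa => aaacaa => aaba

aca->b; bc->; cc->c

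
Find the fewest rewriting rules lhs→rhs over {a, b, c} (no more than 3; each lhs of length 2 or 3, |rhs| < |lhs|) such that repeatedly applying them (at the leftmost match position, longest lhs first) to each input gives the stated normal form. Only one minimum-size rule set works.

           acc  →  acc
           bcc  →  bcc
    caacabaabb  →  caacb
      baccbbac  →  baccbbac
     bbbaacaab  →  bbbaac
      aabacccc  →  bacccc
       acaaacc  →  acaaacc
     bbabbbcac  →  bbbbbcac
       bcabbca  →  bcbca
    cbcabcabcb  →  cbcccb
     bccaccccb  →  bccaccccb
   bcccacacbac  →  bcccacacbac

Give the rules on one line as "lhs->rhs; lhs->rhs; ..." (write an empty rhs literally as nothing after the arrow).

ab->b; cab->c

  | acc
  | bcc
  | caacabaabb => caacaabb => caacabb => caacb
  | baccbbac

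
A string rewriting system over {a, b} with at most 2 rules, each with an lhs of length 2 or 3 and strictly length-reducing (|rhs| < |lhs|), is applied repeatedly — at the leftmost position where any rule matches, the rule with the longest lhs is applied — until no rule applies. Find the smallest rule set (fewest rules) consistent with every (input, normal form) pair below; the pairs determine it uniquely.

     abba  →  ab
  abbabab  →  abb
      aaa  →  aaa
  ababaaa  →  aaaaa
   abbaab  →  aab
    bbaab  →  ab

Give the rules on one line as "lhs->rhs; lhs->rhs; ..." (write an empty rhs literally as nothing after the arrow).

ba->a; bba->b

  | abba => ab
  | abbabab => abbab => abb
  | aaa
  | ababaaa => aabaaa => aaaaa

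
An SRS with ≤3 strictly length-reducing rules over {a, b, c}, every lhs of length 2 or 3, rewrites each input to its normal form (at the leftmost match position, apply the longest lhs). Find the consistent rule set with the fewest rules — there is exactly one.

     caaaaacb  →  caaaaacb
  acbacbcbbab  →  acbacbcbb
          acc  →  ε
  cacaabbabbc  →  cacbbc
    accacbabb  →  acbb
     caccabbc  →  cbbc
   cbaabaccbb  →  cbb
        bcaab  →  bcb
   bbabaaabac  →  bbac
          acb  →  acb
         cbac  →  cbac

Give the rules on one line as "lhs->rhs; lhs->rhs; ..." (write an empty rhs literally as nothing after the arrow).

  | caaaaacb
  | acbacbcbbab => acbacbcbbb => acbacbcbb
  | acc => ε
  | cacaabbabbc => cacabbabbc => cacbbabbc => cacbbbbc => cacbbbc => cacbbc

ab->b; acc->; bbb->bb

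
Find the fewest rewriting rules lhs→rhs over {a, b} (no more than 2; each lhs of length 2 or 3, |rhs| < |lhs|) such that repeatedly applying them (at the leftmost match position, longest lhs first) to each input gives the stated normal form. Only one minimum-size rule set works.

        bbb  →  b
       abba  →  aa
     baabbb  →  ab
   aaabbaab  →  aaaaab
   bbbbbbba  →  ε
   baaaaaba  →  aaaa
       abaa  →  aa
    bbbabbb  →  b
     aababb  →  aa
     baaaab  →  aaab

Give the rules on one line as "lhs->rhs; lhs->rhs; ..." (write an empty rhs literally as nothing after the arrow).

ba->; bb->

  | bbb => b
  | abba => aa
  | baabbb => abbb => ab
  | aaabbaab => aaaaab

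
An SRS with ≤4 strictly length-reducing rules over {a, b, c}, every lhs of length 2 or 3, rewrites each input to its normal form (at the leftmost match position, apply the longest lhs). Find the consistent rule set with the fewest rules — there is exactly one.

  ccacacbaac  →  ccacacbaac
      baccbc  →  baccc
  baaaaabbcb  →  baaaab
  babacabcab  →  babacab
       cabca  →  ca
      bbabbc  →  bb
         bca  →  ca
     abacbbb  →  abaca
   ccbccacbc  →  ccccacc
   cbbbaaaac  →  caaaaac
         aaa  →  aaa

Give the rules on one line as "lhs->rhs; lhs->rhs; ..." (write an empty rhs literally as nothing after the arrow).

abc->; bbb->a; bc->c

  | ccacacbaac
  | baccbc => baccc
  | baaaaabbcb => baaaaabcb => baaaab
  | babacabcab => babacab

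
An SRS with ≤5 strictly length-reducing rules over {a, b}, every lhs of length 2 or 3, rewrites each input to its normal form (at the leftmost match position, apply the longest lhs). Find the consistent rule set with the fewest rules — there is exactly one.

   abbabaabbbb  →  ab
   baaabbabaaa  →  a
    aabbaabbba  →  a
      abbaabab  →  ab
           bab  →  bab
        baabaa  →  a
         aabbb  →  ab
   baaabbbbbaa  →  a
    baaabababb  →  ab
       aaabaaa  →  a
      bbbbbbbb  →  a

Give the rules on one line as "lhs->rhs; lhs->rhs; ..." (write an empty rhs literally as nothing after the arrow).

  | abbabaabbbb => bbabaabbbb => aabaabbbb => baabbbb => bbbbb => abbb => bbb => ab
  | baaabbabaaa => babbabaaa => bbbabaaa => ababaaa => abaaa => aaa => a
  | aabbaabbba => bbaabbba => aaabbba => abbba => bbba => aba => a
  | abbaabab => bbaabab => aaabab => abab => ab

aa->; aba->a; abb->bb; bb->a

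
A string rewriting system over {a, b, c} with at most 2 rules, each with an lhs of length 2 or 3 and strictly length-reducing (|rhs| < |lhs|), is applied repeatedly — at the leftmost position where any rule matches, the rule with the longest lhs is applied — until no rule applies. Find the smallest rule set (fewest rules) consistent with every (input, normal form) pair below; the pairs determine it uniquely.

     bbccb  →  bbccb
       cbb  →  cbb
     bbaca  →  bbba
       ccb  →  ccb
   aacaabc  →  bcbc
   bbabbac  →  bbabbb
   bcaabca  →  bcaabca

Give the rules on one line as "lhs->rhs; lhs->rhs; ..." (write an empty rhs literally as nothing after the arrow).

  | bbccb
  | cbb
  | bbaca => bbba
  | ccb

ac->b; baa->cc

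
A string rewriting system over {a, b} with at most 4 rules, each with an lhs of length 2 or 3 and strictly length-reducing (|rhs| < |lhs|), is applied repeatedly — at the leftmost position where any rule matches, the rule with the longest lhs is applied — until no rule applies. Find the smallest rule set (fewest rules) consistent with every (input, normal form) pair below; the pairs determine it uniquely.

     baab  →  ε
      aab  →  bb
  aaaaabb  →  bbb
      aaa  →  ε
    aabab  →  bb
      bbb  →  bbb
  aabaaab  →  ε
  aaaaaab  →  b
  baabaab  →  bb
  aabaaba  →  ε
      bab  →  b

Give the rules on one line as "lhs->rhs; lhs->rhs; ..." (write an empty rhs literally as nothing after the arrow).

aa->b; ab->; ba->

  | baab => ab => ε
  | aab => bb
  | aaaaabb => baaabb => aabb => bbb
  | aaa => ba => ε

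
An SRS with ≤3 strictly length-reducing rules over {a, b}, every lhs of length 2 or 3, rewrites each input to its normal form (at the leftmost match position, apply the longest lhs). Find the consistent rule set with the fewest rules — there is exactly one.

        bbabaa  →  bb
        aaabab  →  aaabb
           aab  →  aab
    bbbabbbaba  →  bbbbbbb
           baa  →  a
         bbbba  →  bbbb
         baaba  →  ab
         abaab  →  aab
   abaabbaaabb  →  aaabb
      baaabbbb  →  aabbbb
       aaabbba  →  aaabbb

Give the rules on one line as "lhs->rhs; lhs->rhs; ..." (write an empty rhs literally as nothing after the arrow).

  | bbabaa => bbbaa => bba => bb
  | aaabab => aaabb
  | aab
  | bbbabbbaba => bbbbbbaba => bbbbbbba => bbbbbbb

ba->b; baa->a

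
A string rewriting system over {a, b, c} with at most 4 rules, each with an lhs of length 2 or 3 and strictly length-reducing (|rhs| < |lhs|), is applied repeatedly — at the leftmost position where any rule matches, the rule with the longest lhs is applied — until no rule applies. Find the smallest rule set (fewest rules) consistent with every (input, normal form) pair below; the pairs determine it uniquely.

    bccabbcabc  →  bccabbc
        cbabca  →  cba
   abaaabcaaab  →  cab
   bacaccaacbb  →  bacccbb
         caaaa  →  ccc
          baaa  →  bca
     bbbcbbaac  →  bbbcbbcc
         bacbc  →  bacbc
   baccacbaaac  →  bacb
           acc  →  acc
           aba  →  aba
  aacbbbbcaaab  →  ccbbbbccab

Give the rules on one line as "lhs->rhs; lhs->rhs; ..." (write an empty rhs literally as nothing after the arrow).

  | bccabbcabc => bccabbc
  | cbabca => cba
  | abaaabcaaab => abcabcaaab => abcaaab => aaab => cab
  | bacaccaacbb => bacaacbb => bacccbb

aa->c; abc->; cac->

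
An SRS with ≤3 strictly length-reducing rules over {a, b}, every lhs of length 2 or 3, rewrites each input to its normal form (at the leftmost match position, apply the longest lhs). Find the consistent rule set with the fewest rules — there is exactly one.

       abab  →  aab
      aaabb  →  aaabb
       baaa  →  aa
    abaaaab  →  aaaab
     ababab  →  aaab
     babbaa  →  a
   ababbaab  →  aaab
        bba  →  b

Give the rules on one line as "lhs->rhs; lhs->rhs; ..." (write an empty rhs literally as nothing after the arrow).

  | abab => aab
  | aaabb
  | baaa => aa
  | abaaaab => aaaab

ba->; bab->ab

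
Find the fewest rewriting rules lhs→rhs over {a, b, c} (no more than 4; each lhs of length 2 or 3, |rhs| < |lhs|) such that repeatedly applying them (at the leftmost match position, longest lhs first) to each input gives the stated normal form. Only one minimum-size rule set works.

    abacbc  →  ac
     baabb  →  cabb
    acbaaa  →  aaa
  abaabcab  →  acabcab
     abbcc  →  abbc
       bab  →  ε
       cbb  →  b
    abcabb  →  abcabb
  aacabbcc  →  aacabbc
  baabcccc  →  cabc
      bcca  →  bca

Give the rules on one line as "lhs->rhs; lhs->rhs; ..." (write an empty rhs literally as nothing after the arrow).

  | abacbc => accbc => acbc => ac
  | baabb => cabb
  | acbaaa => aaa
  | abaabcab => acabcab

ba->c; cb->; cba->; cc->c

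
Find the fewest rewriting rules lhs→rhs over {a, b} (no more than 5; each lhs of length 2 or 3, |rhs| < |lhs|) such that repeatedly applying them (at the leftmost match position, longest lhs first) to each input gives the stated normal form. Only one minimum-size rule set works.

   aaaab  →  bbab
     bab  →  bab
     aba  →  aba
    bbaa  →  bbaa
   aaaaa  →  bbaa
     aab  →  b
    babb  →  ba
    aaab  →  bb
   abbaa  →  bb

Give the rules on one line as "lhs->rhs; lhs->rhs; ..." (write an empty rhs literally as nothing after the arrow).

  | aaaab => bbab
  | bab
  | aba
  | bbaa

aaa->bb; aab->b; abb->a; bbb->bb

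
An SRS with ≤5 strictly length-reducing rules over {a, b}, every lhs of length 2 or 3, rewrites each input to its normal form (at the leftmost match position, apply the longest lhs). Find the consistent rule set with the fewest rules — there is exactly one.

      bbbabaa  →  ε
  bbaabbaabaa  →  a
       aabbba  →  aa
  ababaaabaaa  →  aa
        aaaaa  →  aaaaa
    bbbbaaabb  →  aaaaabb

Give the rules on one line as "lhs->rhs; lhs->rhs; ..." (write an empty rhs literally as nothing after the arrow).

  | bbbabaa => baabaa => baa => ε
  | bbaabbaabaa => bbbaabaa => baaabaa => abaa => a
  | aabbba => aabaa => aa
  | ababaaabaaa => baaabaaa => abaaa => aa

aba->; baa->; bab->aa; bbb->ba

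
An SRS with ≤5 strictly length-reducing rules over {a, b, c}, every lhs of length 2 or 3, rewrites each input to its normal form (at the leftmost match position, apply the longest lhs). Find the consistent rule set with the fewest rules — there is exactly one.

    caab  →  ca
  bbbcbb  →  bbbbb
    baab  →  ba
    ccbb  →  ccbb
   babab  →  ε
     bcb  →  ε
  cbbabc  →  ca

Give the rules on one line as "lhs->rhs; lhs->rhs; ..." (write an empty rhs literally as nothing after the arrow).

  | caab => ca
  | bbbcbb => bbbbb
  | baab => ba
  | ccbb

ab->; bab->; bbc->bb; bc->a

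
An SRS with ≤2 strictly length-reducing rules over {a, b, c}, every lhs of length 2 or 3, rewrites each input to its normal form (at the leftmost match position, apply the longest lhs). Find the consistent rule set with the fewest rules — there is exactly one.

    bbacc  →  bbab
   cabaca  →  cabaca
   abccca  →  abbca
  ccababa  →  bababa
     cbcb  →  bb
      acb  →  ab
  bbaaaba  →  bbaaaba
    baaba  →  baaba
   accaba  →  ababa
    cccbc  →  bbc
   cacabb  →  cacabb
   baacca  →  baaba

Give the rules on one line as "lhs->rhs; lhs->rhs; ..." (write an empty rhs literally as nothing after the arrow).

  | bbacc => bbab
  | cabaca
  | abccca => abbca
  | ccababa => bababa

cb->b; cc->b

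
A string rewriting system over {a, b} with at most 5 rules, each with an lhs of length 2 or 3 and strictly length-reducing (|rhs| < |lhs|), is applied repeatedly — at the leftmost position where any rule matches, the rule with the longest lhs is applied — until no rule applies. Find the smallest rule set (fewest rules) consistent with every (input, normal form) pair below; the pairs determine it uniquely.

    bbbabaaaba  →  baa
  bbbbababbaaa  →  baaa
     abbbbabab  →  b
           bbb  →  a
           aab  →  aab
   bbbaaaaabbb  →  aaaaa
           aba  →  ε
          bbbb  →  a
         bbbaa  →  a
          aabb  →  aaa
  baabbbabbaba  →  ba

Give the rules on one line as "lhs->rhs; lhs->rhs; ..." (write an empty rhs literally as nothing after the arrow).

aba->; bb->a; bba->; bbb->bb

  | bbbabaaaba => bbabaaaba => baaaba => baa
  | bbbbababbaaa => bbbababbaaa => bbababbaaa => babbaaa => baaa
  | abbbbabab => abbbabab => abbabab => abab => b
  | bbb => bb => a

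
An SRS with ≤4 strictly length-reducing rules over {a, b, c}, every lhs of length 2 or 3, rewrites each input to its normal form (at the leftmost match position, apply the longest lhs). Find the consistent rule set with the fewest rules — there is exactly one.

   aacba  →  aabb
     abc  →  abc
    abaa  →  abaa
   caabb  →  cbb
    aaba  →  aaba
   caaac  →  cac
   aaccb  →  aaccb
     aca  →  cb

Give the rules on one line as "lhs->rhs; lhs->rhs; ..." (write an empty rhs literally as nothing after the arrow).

aca->cb; caa->c; cba->bb

  | aacba => aabb
  | abc
  | abaa
  | caabb => cbb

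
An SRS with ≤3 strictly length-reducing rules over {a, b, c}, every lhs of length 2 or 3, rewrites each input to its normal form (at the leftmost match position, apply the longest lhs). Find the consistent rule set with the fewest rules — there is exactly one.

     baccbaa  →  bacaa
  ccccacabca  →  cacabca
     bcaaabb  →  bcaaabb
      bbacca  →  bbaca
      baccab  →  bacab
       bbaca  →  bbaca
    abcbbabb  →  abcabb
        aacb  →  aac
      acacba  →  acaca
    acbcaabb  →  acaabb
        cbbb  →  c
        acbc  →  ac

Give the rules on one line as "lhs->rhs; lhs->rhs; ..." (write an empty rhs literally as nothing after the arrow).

cb->c; cc->c

  | baccbaa => bacbaa => bacaa
  | ccccacabca => cccacabca => ccacabca => cacabca
  | bcaaabb
  | bbacca => bbaca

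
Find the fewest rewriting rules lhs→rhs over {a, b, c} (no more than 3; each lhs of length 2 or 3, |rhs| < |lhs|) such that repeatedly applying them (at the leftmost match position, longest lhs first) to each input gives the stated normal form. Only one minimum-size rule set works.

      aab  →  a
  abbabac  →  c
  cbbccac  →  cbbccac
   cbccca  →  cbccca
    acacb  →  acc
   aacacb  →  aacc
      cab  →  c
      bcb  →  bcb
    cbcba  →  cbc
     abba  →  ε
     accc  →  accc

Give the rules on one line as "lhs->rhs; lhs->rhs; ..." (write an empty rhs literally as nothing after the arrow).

  | aab => a
  | abbabac => babac => bac => c
  | cbbccac
  | cbccca

ab->; acb->c; ba->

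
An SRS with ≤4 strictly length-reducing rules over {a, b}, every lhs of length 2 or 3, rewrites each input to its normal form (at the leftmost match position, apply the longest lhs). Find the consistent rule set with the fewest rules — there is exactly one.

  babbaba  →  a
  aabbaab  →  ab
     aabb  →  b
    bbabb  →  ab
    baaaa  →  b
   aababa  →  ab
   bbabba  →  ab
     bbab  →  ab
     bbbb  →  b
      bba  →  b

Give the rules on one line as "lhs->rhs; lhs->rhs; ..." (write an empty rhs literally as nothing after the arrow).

  | babbaba => abbaba => ababa => aaba => a
  | aabbaab => baab => bab => ab
  | aabb => b
  | bbabb => babb => abb => ab

aab->; ba->b; bab->ab; bb->b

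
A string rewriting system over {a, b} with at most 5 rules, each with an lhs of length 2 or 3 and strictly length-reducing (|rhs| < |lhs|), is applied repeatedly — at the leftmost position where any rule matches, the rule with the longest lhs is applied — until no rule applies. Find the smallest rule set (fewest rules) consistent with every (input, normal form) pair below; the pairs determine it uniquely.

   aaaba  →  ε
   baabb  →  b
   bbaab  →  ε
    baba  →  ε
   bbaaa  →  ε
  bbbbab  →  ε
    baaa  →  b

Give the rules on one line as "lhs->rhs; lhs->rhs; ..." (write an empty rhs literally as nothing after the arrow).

aa->b; ab->; ba->; bb->

  | aaaba => baba => ba => ε
  | baabb => abb => b
  | bbaab => aab => bb => ε
  | baba => ba => ε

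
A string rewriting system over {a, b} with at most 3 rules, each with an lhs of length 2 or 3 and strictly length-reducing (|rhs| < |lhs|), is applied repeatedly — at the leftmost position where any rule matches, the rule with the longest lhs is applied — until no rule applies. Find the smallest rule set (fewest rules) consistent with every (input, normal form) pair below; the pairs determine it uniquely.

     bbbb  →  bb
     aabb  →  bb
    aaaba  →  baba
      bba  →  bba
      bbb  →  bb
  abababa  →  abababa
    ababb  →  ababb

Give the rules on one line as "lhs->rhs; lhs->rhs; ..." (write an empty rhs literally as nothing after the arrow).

aa->b; bbb->bb

  | bbbb => bbb => bb
  | aabb => bbb => bb
  | aaaba => baba
  | bba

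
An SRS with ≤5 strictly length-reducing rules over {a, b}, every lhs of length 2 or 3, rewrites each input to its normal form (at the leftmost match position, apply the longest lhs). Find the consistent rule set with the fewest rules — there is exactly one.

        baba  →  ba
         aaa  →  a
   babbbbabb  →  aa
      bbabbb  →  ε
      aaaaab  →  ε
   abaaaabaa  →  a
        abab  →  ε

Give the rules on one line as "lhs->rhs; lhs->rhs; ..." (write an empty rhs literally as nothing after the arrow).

  | baba => ba
  | aaa => bb => a
  | babbbbabb => baabbabb => baaaabb => bbbabb => ababb => abb => aa
  | bbabbb => aabbb => aaab => bbb => ab => ε

aaa->bb; ab->; abb->aa; bb->a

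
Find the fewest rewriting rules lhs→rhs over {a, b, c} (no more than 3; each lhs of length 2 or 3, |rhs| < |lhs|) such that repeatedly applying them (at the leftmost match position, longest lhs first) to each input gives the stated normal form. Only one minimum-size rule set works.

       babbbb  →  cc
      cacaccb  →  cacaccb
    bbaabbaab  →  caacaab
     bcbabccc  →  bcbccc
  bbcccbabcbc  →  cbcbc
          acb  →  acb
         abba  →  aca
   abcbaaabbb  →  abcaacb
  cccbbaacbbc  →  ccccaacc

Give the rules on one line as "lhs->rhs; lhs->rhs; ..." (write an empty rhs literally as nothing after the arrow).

ba->; bb->c; bbc->bb

  | babbbb => bbbb => cbb => cc
  | cacaccb
  | bbaabbaab => caabbaab => caacaab
  | bcbabccc => bcbccc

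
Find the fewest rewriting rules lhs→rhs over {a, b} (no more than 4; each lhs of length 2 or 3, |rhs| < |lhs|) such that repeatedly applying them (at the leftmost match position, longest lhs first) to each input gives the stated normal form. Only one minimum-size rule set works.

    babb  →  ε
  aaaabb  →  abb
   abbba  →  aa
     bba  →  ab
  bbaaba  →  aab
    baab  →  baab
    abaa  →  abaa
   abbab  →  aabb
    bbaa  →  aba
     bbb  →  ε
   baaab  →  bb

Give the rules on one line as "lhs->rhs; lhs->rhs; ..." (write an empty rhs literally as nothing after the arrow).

  | babb => bbb => ε
  | aaaabb => abb
  | abbba => aa
  | bba => ab

aaa->; bab->bb; bba->ab; bbb->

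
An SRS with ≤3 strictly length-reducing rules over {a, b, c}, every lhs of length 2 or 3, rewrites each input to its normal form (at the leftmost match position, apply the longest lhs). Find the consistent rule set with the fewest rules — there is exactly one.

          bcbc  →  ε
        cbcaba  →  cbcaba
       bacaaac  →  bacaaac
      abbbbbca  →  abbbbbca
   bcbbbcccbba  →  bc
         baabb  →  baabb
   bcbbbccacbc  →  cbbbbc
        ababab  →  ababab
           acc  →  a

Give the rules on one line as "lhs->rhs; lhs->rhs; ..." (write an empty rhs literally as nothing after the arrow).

  | bcbc => cc => ε
  | cbcaba
  | bacaaac
  | abbbbbca

bcb->c; cc->; cca->bc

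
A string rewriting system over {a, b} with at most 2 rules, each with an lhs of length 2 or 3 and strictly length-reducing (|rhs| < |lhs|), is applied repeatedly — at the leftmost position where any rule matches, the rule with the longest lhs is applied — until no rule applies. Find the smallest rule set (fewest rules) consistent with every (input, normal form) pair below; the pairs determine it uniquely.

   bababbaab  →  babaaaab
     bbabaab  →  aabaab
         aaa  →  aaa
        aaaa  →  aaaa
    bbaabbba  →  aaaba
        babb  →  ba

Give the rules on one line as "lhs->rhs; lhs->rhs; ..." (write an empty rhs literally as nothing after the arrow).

  | bababbaab => babaaaab
  | bbabaab => aabaab
  | aaa
  | aaaa

bb->; bba->aa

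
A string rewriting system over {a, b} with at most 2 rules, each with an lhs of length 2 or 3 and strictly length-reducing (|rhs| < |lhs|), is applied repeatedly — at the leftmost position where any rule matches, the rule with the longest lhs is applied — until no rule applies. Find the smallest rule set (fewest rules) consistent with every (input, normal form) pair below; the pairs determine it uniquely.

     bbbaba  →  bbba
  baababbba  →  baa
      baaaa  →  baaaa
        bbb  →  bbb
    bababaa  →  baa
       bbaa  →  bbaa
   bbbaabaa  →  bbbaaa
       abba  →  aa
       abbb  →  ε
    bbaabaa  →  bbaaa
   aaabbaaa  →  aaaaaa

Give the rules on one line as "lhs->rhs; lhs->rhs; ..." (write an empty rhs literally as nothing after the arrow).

ab->; abb->a

  | bbbaba => bbba
  | baababbba => baabbba => baaba => baa
  | baaaa
  | bbb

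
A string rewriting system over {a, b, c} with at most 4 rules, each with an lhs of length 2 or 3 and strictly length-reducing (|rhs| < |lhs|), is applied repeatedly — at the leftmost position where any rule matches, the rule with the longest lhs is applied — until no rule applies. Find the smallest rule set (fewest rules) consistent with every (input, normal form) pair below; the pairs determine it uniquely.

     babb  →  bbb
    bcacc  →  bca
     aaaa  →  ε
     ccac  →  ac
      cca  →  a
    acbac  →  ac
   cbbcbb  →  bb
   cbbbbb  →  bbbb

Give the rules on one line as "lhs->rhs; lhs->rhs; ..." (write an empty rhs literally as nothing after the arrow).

  | babb => bbb
  | bcacc => bca
  | aaaa => aa => ε
  | ccac => ac

aa->; ab->b; cb->a; cc->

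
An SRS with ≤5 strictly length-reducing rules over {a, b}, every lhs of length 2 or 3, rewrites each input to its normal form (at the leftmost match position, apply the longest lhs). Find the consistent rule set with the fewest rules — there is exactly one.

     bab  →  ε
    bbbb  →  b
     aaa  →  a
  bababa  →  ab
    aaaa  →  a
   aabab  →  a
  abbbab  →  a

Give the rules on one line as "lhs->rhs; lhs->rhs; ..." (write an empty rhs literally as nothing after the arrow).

  | bab => ε
  | bbbb => bbb => bb => b
  | aaa => aa => a
  | bababa => aba => ab

aa->a; ba->b; bab->; bb->b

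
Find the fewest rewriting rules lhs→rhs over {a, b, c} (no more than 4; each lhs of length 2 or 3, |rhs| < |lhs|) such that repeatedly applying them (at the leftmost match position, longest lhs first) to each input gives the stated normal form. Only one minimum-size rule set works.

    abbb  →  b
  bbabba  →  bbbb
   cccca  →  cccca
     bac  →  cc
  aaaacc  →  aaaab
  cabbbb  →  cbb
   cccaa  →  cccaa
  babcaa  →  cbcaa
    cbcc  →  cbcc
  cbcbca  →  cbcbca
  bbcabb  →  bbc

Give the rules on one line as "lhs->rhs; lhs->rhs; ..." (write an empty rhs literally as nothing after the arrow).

  | abbb => b
  | bbabba => bbbba => bbbb
  | cccca
  | bac => cc

abb->; acc->ab; ba->c; bba->bb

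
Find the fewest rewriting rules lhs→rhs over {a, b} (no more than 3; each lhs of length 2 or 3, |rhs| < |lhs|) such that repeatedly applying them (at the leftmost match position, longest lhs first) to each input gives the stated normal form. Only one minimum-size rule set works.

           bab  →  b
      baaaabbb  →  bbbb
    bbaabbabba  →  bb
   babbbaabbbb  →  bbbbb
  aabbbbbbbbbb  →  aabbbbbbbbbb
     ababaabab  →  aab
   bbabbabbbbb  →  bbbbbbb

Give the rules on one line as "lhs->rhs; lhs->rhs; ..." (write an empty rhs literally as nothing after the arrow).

  | bab => b
  | baaaabbb => aaabbb => bbbb
  | bbaabbabba => babbabba => bbabba => bbba => bb
  | babbbaabbbb => bbbaabbbb => bbabbbb => bbbbb

aaa->b; ba->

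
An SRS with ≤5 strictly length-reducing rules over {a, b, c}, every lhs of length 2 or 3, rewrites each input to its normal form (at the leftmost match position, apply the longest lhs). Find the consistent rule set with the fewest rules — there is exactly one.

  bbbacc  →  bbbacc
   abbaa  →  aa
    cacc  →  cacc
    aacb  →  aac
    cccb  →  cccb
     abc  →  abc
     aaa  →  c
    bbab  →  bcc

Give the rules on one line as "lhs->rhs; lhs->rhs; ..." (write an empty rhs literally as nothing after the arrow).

  | bbbacc
  | abbaa => aa
  | cacc
  | aacb => aac

aaa->c; abb->; acb->ac; bab->cc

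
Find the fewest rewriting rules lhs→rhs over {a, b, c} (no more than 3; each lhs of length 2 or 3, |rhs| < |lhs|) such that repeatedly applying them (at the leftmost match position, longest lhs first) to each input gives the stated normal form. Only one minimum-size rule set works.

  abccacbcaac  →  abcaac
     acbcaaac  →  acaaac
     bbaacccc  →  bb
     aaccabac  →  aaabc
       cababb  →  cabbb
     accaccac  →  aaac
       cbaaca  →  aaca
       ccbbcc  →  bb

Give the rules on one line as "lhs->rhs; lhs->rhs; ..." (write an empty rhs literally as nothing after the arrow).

  | abccacbcaac => abacbcaac => abcbcaac => abcaac
  | acbcaaac => acaaac
  | bbaacccc => bbacccc => bbcccc => bbcc => bb
  | aaccabac => aaabac => aaabc

ba->b; cb->; cc->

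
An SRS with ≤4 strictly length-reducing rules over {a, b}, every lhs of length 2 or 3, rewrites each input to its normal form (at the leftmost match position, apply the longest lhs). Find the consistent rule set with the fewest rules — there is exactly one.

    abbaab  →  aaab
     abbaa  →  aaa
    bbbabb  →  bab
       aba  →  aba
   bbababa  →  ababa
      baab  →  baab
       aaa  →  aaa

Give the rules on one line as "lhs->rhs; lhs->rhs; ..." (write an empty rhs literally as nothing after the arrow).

bb->b; bba->a; bbb->b

  | abbaab => aaab
  | abbaa => aaa
  | bbbabb => babb => bab
  | aba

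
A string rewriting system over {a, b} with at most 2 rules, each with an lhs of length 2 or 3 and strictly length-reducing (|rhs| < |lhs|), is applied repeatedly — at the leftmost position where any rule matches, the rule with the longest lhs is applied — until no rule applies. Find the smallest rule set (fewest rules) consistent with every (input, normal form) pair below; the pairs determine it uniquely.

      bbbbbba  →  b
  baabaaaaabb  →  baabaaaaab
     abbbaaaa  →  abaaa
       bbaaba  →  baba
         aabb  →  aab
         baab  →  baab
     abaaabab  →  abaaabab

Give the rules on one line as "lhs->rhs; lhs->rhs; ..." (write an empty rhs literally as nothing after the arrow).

bb->b; bba->b

  | bbbbbba => bbbbba => bbbba => bbba => bba => b
  | baabaaaaabb => baabaaaaab
  | abbbaaaa => abbaaaa => abaaa
  | bbaaba => baba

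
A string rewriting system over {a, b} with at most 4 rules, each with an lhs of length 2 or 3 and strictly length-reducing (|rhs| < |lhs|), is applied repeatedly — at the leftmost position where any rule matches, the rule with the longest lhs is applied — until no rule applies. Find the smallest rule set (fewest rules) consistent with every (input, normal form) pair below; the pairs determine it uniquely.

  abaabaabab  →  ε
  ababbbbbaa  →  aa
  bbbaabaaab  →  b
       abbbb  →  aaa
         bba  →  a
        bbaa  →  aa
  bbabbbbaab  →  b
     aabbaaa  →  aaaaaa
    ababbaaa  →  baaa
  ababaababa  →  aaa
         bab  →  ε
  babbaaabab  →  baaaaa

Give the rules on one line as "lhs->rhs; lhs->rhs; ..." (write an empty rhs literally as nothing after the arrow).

  | abaabaabab => babaabab => bbabab => abab => bb => ε
  | ababbbbbaa => bbbbbbaa => bbbbaa => bbaa => aa
  | bbbaabaaab => baabaaab => babaab => bbab => ab => b
  | abbbb => aabb => aaa

ab->b; aba->b; abb->aa; bb->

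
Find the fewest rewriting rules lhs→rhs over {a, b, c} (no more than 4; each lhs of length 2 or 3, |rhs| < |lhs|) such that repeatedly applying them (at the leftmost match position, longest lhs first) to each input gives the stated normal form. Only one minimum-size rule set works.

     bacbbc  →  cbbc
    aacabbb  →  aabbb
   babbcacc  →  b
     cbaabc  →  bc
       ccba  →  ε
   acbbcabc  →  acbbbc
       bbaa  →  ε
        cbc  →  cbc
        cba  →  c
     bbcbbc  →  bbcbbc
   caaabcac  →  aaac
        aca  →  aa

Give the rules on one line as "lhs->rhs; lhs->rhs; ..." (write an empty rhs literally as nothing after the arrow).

ba->; ca->a; cab->b; cc->

  | bacbbc => cbbc
  | aacabbb => aabbb
  | babbcacc => bbcacc => bbacc => bcc => b
  | cbaabc => cabc => bc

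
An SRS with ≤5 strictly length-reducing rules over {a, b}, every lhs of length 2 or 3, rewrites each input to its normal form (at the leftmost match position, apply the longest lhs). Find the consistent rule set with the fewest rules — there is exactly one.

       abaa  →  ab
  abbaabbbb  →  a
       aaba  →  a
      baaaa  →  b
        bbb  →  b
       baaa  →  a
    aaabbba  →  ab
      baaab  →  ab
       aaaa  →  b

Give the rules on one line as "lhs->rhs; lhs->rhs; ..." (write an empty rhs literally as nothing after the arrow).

aa->b; aba->ab; ba->a; bb->

  | abaa => aba => ab
  | abbaabbbb => aaabbbb => babbbb => abbbb => abb => a
  | aaba => bba => a
  | baaaa => aaaa => baa => aa => b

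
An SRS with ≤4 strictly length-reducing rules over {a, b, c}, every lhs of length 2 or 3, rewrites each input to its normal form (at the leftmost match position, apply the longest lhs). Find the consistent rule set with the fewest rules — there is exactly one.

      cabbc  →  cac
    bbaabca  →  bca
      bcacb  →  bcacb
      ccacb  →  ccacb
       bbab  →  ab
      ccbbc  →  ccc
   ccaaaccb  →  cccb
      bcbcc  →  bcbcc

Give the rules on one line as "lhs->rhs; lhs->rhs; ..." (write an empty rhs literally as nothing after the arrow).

  | cabbc => cac
  | bbaabca => aabca => bca
  | bcacb
  | ccacb

aa->; acc->c; bb->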